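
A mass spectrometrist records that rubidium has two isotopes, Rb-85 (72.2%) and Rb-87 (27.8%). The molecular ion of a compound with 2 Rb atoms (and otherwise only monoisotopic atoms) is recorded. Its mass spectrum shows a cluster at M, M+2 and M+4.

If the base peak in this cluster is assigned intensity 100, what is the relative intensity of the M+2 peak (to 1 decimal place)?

77.0

(0.722 + 0.278)^2 gives M 0.5213, M+2 0.4014, M+4 0.0773; the largest is M.
P(M) = C(2,0) × 0.722^2 × 0.278^0 = 1 × 0.521284 × 1.0000 = 0.521284 (base)
P(M+2) = C(2,1) × 0.722^1 × 0.278^1 = 2 × 0.7220 × 0.2780 = 0.401432
Relative intensity = 0.401432 / 0.521284 × 100 = 77.0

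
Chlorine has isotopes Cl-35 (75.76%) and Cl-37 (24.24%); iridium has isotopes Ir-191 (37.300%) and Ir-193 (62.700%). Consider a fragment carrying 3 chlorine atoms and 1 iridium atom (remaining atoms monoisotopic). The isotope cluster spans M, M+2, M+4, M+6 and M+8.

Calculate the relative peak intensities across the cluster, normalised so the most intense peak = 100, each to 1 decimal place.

Chlorine pattern (n=3): 0.4348304 : 0.41738208 : 0.13354464 : 0.01424288
Iridium pattern (n=1): 0.3730 : 0.6270
Convolve the two distributions (both contribute in 2-u steps):
  M: 0.4348304×0.3730 = 0.162192
  M+2: 0.4348304×0.6270 + 0.41738208×0.3730 = 0.428322
  M+4: 0.41738208×0.6270 + 0.13354464×0.3730 = 0.311511
  M+6: 0.13354464×0.6270 + 0.01424288×0.3730 = 0.089045
  M+8: 0.01424288×0.6270 = 0.008930
Scale to base peak (0.428322) = 100: 37.9 : 100.0 : 72.7 : 20.8 : 2.1

37.9 : 100.0 : 72.7 : 20.8 : 2.1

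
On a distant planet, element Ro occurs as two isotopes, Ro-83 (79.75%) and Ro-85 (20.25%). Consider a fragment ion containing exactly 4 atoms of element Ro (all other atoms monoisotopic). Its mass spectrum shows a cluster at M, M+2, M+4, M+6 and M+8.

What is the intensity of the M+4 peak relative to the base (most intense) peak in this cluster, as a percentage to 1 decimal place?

38.1%

Term probabilities: M 0.4045, M+2 0.4108, M+4 0.1565, M+6 0.0265, M+8 0.0017. Base peak = M+2.
P(M+2) = C(4,1) × 0.7975^3 × 0.2025^1 = 4 × 0.50721498 × 0.2025 = 0.410844 (base)
P(M+4) = C(4,2) × 0.7975^2 × 0.2025^2 = 6 × 0.63600625 × 0.04100625 = 0.156481
Relative intensity = 0.156481 / 0.410844 × 100 = 38.1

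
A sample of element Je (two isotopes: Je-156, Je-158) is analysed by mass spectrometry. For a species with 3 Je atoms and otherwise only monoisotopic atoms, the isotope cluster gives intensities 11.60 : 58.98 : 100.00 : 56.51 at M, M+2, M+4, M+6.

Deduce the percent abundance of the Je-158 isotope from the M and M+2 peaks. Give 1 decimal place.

62.9%

Write p for the Je-156 fraction. I(M+2)/I(M) = [C(3,1)·p^2·(1−p)] / p^3 = 3·(1−p)/p = 58.98/11.60 = 5.0845
(1−p)/p = 5.0845/3 = 1.6948  ⇒  p = 1/(1 + 1.6948) = 0.3711
Je-156: 37.1%, Je-158: 62.9%.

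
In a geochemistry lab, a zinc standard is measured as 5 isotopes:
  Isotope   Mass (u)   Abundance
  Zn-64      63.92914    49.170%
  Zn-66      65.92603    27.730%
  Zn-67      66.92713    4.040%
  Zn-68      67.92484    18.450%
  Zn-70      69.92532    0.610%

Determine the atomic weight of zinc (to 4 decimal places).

65.3778 u

The abundance-weighted mean is 0.49170 × 63.92914 + 0.27730 × 65.92603 + 0.04040 × 66.92713 + 0.18450 × 67.92484 + 0.00610 × 69.92532
= 31.433958 + 18.281288 + 2.703856 + 12.532133 + 0.426544 = 65.377779 u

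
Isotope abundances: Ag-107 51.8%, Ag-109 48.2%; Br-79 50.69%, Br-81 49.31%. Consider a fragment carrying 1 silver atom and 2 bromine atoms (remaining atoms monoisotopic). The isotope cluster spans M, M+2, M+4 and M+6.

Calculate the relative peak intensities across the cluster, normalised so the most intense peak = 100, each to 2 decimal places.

34.77 : 100.00 : 95.85 : 30.62

Silver pattern (n=1): 0.5180 : 0.4820
Bromine pattern (n=2): 0.25694761 : 0.49990478 : 0.24314761
Convolve the two distributions (both contribute in 2-u steps):
  M: 0.5180×0.25694761 = 0.133099
  M+2: 0.5180×0.49990478 + 0.4820×0.25694761 = 0.382799
  M+4: 0.5180×0.24314761 + 0.4820×0.49990478 = 0.366905
  M+6: 0.4820×0.24314761 = 0.117197
Scale to base peak (0.382799) = 100: 34.77 : 100.00 : 95.85 : 30.62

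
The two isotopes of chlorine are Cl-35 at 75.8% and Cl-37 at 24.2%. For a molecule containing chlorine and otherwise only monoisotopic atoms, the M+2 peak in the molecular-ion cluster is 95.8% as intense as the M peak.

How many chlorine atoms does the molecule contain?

3

For n independent Cl atoms, I(M+2)/I(M) = n · (abundance Cl-37) / (abundance Cl-35) = n · 0.242/0.758.
n = 0.958 × 0.758/0.242 = 3.00 ≈ 3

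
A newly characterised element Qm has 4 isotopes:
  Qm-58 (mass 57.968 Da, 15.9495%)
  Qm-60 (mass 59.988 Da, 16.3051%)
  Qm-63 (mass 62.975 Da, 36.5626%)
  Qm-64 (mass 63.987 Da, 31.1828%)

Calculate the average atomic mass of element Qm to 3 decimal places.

62.005 Da

The abundance-weighted mean is 0.159495 × 57.968 + 0.163051 × 59.988 + 0.365626 × 62.975 + 0.311828 × 63.987
= 9.2456 + 9.7811 + 23.0253 + 19.9529 = 62.0049 Da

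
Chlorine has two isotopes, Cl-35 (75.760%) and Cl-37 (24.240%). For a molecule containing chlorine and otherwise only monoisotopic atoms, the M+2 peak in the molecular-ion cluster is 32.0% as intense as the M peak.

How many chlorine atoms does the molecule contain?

1

The M+2/M ratio from n Cl atoms is n · q/p = n · 0.24240/0.75760.
n = 0.320 × 0.75760/0.24240 = 1.00 ≈ 1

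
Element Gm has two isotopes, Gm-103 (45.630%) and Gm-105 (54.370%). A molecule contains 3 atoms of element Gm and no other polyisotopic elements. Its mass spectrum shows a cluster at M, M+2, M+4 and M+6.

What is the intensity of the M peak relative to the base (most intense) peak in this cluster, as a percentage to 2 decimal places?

23.48%

(0.45630 + 0.54370)^3 gives M 0.0950, M+2 0.3396, M+4 0.4047, M+6 0.1607; the largest is M+4.
P(M+4) = C(3,2) × 0.45630^1 × 0.54370^2 = 3 × 0.4563 × 0.29560969 = 0.404660 (base)
P(M) = C(3,0) × 0.45630^3 × 0.54370^0 = 1 × 0.09500608 × 1.0000 = 0.095006
Relative intensity = 0.095006 / 0.404660 × 100 = 23.48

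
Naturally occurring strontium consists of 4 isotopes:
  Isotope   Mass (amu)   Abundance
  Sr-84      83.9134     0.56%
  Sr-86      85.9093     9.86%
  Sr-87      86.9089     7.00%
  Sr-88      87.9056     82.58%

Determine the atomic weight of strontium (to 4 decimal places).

The abundance-weighted mean is 0.0056 × 83.9134 + 0.0986 × 85.9093 + 0.0700 × 86.9089 + 0.8258 × 87.9056
= 0.46992 + 8.47066 + 6.08362 + 72.59244 = 87.61664 amu

87.6166 amu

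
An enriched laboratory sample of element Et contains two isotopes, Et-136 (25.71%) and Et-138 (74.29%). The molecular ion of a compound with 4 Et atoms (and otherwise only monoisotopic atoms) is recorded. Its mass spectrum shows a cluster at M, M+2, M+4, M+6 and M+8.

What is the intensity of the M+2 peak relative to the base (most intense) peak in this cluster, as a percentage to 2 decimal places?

11.98%

Binomial terms of (0.2571 + 0.7429)^4: M 0.0044, M+2 0.0505, M+4 0.2189, M+6 0.4217, M+8 0.3046 → M+6 is the base peak.
P(M+6) = C(4,3) × 0.2571^1 × 0.7429^3 = 4 × 0.2571 × 0.41000681 = 0.421651 (base)
P(M+2) = C(4,1) × 0.2571^3 × 0.7429^1 = 4 × 0.01699442 × 0.7429 = 0.050501
Relative intensity = 0.050501 / 0.421651 × 100 = 11.98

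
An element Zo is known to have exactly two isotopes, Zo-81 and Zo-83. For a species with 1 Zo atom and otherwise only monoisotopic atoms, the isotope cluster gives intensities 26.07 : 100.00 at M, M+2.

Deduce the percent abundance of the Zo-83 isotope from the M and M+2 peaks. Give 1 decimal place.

79.3%

If p is the fraction of Zo that is Zo-81, then I(M+2)/I(M) = [C(1,1)·p^0·(1−p)] / p^1 = 1·(1−p)/p = 100.00/26.07 = 3.8358
(1−p)/p = 3.8358/1 = 3.8358  ⇒  p = 1/(1 + 3.8358) = 0.2068
Zo-81: 20.7%, Zo-83: 79.3%.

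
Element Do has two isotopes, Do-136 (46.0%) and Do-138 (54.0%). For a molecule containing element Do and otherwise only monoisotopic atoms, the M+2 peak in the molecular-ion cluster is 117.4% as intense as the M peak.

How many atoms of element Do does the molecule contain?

The M+2/M ratio from n Do atoms is n · q/p = n · 0.540/0.460.
n = 1.174 × 0.460/0.540 = 1.00 ≈ 1

1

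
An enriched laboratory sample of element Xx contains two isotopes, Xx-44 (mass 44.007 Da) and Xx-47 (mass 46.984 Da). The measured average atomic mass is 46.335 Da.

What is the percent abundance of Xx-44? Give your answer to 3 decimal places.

21.800%

With x = fraction of Xx-44 (so Xx-47 is 1 − x):
44.007·x + 46.984·(1 − x) = 46.335
(44.007 − 46.984)·x = 46.335 − 46.984
x = -0.649 / -2.977 = 0.21800 → 21.800% Xx-44, 78.200% Xx-47.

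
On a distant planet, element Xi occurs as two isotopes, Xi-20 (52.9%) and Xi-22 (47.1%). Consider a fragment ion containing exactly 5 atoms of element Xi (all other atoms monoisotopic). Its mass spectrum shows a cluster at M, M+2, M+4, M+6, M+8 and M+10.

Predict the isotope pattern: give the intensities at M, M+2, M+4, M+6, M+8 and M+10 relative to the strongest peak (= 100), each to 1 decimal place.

Each Xi atom is independently Xi-20 (p = 0.529) or Xi-22 (q = 0.471); the cluster is the binomial expansion (p + q)^5.
P(M) = 0.529^5 = 0.041427
P(M+2) = 5 × 0.529^4 × 0.471^1 = 0.184422
P(M+4) = 10 × 0.529^3 × 0.471^2 = 0.328404
P(M+6) = 10 × 0.529^2 × 0.471^3 = 0.292398
P(M+8) = 5 × 0.529^1 × 0.471^4 = 0.130170
P(M+10) = 0.471^5 = 0.023180
The M+4 peak is largest (0.328404); scaling to 100 gives 12.6 : 56.2 : 100.0 : 89.0 : 39.6 : 7.1.

12.6 : 56.2 : 100.0 : 89.0 : 39.6 : 7.1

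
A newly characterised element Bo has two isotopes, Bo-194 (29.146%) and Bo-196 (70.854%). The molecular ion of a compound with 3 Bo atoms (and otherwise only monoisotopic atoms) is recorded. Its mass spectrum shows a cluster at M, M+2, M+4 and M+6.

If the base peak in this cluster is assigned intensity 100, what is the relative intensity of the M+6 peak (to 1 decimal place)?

81.0

Term probabilities: M 0.0248, M+2 0.1806, M+4 0.4390, M+6 0.3557. Base peak = M+4.
P(M+4) = C(3,2) × 0.29146^1 × 0.70854^2 = 3 × 0.29146 × 0.50202893 = 0.438964 (base)
P(M+6) = C(3,3) × 0.29146^0 × 0.70854^3 = 1 × 1.0000 × 0.35570758 = 0.355708
Relative intensity = 0.355708 / 0.438964 × 100 = 81.0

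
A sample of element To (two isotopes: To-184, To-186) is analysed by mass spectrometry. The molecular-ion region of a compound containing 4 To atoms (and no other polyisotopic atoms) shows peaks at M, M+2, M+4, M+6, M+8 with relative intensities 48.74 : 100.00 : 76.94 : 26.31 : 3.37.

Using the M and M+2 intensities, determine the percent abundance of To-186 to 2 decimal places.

33.90%

Write p for the To-184 fraction. I(M+2)/I(M) = [C(4,1)·p^3·(1−p)] / p^4 = 4·(1−p)/p = 100.00/48.74 = 2.0517
(1−p)/p = 2.0517/4 = 0.5129  ⇒  p = 1/(1 + 0.5129) = 0.6610
To-184: 66.10%, To-186: 33.90%.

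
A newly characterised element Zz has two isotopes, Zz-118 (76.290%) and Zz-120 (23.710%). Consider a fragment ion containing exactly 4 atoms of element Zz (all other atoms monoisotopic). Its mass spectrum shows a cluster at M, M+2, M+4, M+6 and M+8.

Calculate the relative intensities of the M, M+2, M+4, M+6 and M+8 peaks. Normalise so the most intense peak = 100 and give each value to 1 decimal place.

80.4 : 100.0 : 46.6 : 9.7 : 0.8

Expanding (0.76290 + 0.23710)^4:
P(M) = 0.76290^4 = 0.338743
P(M+2) = 4 × 0.76290^3 × 0.23710^1 = 0.421109
P(M+4) = 6 × 0.76290^2 × 0.23710^2 = 0.196313
P(M+6) = 4 × 0.76290^1 × 0.23710^3 = 0.040675
P(M+8) = 0.23710^4 = 0.003160
The M+2 peak is largest (0.421109); scaling to 100 gives 80.4 : 100.0 : 46.6 : 9.7 : 0.8.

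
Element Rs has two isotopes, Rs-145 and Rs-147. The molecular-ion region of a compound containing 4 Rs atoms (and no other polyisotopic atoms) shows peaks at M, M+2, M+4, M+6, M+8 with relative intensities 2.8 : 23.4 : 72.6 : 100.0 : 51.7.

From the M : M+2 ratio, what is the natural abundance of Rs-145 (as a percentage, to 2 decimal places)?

Write p for the Rs-145 fraction. I(M+2)/I(M) = [C(4,1)·p^3·(1−p)] / p^4 = 4·(1−p)/p = 23.4/2.8 = 8.3571
(1−p)/p = 8.3571/4 = 2.0893  ⇒  p = 1/(1 + 2.0893) = 0.3237
Rs-145: 32.37%, Rs-147: 67.63%.

32.37%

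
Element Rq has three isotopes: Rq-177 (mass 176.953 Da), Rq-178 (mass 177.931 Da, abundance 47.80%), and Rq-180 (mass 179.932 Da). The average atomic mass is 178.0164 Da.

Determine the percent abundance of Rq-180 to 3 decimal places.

20.004%

Let x and y be the fractions of Rq-177 and Rq-180. Then x + y = 1 − 0.4780 = 0.5220 and 176.953x + 179.932y = 178.0164 − 0.4780×177.931 = 92.965382.
Substituting: 176.953x + 179.932(0.5220 − x) = 92.965382
(176.953 − 179.932)x = -0.959122  ⇒  x = 0.32196, y = 0.20004
Rq-177: 32.196%, Rq-180: 20.004%.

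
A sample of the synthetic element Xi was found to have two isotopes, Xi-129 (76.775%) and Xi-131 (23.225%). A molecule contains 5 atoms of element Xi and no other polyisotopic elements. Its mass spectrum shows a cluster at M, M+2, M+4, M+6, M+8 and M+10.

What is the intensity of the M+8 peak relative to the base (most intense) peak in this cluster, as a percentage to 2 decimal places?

Term probabilities: M 0.2667, M+2 0.4035, M+4 0.2441, M+6 0.0738, M+8 0.0112, M+10 0.0007. Base peak = M+2.
P(M+2) = C(5,1) × 0.76775^4 × 0.23225^1 = 5 × 0.34743959 × 0.23225 = 0.403464 (base)
P(M+8) = C(5,4) × 0.76775^1 × 0.23225^4 = 5 × 0.76775 × 0.00290953 = 0.011169
Relative intensity = 0.011169 / 0.403464 × 100 = 2.77

2.77%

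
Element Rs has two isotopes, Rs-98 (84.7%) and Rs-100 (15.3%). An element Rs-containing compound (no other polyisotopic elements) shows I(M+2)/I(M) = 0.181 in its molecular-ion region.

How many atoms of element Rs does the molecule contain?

1

For n independent Rs atoms, I(M+2)/I(M) = n · (abundance Rs-100) / (abundance Rs-98) = n · 0.153/0.847.
n = 0.181 × 0.847/0.153 = 1.00 ≈ 1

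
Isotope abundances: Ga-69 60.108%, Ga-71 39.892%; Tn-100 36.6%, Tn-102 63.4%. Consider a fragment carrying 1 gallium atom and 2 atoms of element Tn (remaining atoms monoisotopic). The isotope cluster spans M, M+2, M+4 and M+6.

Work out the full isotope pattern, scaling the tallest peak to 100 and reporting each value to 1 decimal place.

Gallium pattern (n=1): 0.60108 : 0.39892
Element Tn pattern (n=2): 0.133956 : 0.464088 : 0.401956
Convolve the two distributions (both contribute in 2-u steps):
  M: 0.60108×0.133956 = 0.080518
  M+2: 0.60108×0.464088 + 0.39892×0.133956 = 0.332392
  M+4: 0.60108×0.401956 + 0.39892×0.464088 = 0.426742
  M+6: 0.39892×0.401956 = 0.160348
Scale to base peak (0.426742) = 100: 18.9 : 77.9 : 100.0 : 37.6

18.9 : 77.9 : 100.0 : 37.6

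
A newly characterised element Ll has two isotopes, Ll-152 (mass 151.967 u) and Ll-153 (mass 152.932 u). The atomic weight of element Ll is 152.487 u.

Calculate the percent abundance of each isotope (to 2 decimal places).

With x = fraction of Ll-152 (so Ll-153 is 1 − x):
151.967·x + 152.932·(1 − x) = 152.487
(151.967 − 152.932)·x = 152.487 − 152.932
x = -0.445 / -0.965 = 0.46114 → 46.11% Ll-152, 53.89% Ll-153.

Ll-152: 46.11%, Ll-153: 53.89%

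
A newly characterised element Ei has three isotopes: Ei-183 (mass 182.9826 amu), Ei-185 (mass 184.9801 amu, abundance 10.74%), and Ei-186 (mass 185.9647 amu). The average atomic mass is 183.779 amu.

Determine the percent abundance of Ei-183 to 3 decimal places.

69.748%

The remaining 89.26% is split between Ei-183 (fraction x) and Ei-186 (fraction 0.8926 − x).
Substituting: 182.9826x + 185.9647(0.8926 − x) = 163.91213726
(182.9826 − 185.9647)x = -2.07995396  ⇒  x = 0.69748, y = 0.19512
Ei-183: 69.748%, Ei-186: 19.512%.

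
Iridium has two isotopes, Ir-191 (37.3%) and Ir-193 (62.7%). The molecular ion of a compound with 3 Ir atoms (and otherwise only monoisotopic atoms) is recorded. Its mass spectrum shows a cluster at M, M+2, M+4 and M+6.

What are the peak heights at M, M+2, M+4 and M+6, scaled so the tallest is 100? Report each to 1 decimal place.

11.8 : 59.5 : 100.0 : 56.0

Expanding (0.373 + 0.627)^3:
P(M) = 0.373^3 = 0.051895
P(M+2) = 3 × 0.373^2 × 0.627^1 = 0.261702
P(M+4) = 3 × 0.373^1 × 0.627^2 = 0.439911
P(M+6) = 0.627^3 = 0.246492
The M+4 peak is largest (0.439911); scaling to 100 gives 11.8 : 59.5 : 100.0 : 56.0.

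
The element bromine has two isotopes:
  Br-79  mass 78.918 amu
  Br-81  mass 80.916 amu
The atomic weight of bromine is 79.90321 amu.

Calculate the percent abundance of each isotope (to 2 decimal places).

Br-79: 50.69%, Br-81: 49.31%

Writing the weighted mean with unknown fraction x of Br-79:
78.918·x + 80.916·(1 − x) = 79.90321
(78.918 − 80.916)·x = 79.90321 − 80.916
x = -1.01279 / -1.998 = 0.50690 → 50.69% Br-79, 49.31% Br-81.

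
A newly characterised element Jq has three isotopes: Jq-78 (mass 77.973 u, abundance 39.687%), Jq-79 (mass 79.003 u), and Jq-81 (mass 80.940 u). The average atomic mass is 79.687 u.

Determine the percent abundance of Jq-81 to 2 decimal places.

56.42%

The remaining 60.313% is split between Jq-79 (fraction x) and Jq-81 (fraction 0.60313 − x).
Substituting: 79.003x + 80.940(0.60313 − x) = 48.74185549
(79.003 − 80.940)x = -0.07548671  ⇒  x = 0.03897, y = 0.56416
Jq-79: 3.90%, Jq-81: 56.42%.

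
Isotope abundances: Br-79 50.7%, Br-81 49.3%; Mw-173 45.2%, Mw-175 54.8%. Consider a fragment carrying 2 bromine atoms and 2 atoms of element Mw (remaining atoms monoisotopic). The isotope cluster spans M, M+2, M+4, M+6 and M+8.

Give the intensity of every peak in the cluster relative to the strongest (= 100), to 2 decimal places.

14.02 : 61.27 : 100.00 : 72.24 : 19.49

Bromine pattern (n=2): 0.257049 : 0.499902 : 0.243049
Element Mw pattern (n=2): 0.204304 : 0.495392 : 0.300304
Convolve the two distributions (both contribute in 2-u steps):
  M: 0.257049×0.204304 = 0.052516
  M+2: 0.257049×0.495392 + 0.499902×0.204304 = 0.229472
  M+4: 0.257049×0.300304 + 0.499902×0.495392 + 0.243049×0.204304 = 0.374496
  M+6: 0.499902×0.300304 + 0.243049×0.495392 = 0.270527
  M+8: 0.243049×0.300304 = 0.072989
Scale to base peak (0.374496) = 100: 14.02 : 61.27 : 100.00 : 72.24 : 19.49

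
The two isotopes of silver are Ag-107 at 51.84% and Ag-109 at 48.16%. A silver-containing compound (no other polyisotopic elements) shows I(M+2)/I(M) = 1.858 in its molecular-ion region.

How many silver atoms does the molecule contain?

The M+2/M ratio from n Ag atoms is n · q/p = n · 0.4816/0.5184.
n = 1.858 × 0.5184/0.4816 = 2.00 ≈ 2

2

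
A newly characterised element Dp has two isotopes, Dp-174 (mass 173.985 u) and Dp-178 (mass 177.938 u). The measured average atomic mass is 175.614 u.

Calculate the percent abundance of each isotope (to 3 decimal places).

Dp-174: 58.791%, Dp-178: 41.209%

Let x be the fractional abundance of Dp-174; then Dp-178 has abundance 1 − x.
173.985·x + 177.938·(1 − x) = 175.614
(173.985 − 177.938)·x = 175.614 − 177.938
x = -2.324 / -3.953 = 0.58791 → 58.791% Dp-174, 41.209% Dp-178.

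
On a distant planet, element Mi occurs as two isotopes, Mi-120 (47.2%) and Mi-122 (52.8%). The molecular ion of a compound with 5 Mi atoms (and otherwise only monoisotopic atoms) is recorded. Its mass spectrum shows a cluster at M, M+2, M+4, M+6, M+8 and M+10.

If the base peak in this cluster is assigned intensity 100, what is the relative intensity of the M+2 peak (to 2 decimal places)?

Term probabilities: M 0.0234, M+2 0.1310, M+4 0.2932, M+6 0.3279, M+8 0.1834, M+10 0.0410. Base peak = M+6.
P(M+6) = C(5,3) × 0.472^2 × 0.528^3 = 10 × 0.222784 × 0.14719795 = 0.327933 (base)
P(M+2) = C(5,1) × 0.472^4 × 0.528^1 = 5 × 0.04963271 × 0.5280 = 0.131030
Relative intensity = 0.131030 / 0.327933 × 100 = 39.96

39.96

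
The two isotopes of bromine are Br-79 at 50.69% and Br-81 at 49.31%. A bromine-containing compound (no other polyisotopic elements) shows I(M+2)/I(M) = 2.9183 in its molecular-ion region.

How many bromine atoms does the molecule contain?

3

The M+2/M ratio from n Br atoms is n · q/p = n · 0.4931/0.5069.
n = 2.9183 × 0.5069/0.4931 = 3.00 ≈ 3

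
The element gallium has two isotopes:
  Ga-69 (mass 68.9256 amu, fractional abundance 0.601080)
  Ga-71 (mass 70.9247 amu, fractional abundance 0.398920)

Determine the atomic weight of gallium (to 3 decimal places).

69.723 amu

The abundance-weighted mean is 0.601080 × 68.9256 + 0.398920 × 70.9247
= 41.42980 + 28.29328 = 69.72308 amu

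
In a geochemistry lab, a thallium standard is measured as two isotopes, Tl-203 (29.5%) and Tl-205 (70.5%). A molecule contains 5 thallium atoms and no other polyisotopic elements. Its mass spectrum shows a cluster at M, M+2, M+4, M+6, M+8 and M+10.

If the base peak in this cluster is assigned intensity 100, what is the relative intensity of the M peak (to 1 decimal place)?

0.6

Binomial terms of (0.295 + 0.705)^5: M 0.0022, M+2 0.0267, M+4 0.1276, M+6 0.3049, M+8 0.3644, M+10 0.1742 → M+8 is the base peak.
P(M+8) = C(5,4) × 0.295^1 × 0.705^4 = 5 × 0.2950 × 0.24703385 = 0.364375 (base)
P(M) = C(5,0) × 0.295^5 × 0.705^0 = 1 × 0.00223414 × 1.0000 = 0.002234
Relative intensity = 0.002234 / 0.364375 × 100 = 0.6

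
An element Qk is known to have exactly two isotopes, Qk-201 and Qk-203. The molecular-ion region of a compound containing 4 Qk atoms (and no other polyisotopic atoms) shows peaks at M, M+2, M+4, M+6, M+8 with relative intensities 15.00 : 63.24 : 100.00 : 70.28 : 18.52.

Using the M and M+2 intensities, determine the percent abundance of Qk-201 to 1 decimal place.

48.7%

Write p for the Qk-201 fraction. I(M+2)/I(M) = [C(4,1)·p^3·(1−p)] / p^4 = 4·(1−p)/p = 63.24/15.00 = 4.2160
(1−p)/p = 4.2160/4 = 1.0540  ⇒  p = 1/(1 + 1.0540) = 0.4869
Qk-201: 48.7%, Qk-203: 51.3%.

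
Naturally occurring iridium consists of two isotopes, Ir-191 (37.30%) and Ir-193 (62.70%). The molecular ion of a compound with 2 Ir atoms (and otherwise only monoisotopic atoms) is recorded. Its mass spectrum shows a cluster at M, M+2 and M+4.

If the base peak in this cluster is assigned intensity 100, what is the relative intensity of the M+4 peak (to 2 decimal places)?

84.05

(0.3730 + 0.6270)^2 gives M 0.1391, M+2 0.4677, M+4 0.3931; the largest is M+2.
P(M+2) = C(2,1) × 0.3730^1 × 0.6270^1 = 2 × 0.3730 × 0.6270 = 0.467742 (base)
P(M+4) = C(2,2) × 0.3730^0 × 0.6270^2 = 1 × 1.0000 × 0.393129 = 0.393129
Relative intensity = 0.393129 / 0.467742 × 100 = 84.05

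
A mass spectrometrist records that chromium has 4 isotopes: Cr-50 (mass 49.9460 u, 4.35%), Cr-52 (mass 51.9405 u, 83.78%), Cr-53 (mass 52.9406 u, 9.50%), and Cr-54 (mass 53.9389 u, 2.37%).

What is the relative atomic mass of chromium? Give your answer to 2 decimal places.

The abundance-weighted mean is 0.0435 × 49.9460 + 0.8378 × 51.9405 + 0.0950 × 52.9406 + 0.0237 × 53.9389
= 2.17265 + 43.51575 + 5.02936 + 1.27835 = 51.99611 u

52.00 u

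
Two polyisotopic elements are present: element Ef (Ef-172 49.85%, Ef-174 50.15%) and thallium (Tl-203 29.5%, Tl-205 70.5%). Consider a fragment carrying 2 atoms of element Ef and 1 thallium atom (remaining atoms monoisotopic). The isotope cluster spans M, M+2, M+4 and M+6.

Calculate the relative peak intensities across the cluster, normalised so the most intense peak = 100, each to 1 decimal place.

Element Ef pattern (n=2): 0.24850225 : 0.4999955 : 0.25150225
Thallium pattern (n=1): 0.2950 : 0.7050
Convolve the two distributions (both contribute in 2-u steps):
  M: 0.24850225×0.2950 = 0.073308
  M+2: 0.24850225×0.7050 + 0.4999955×0.2950 = 0.322693
  M+4: 0.4999955×0.7050 + 0.25150225×0.2950 = 0.426690
  M+6: 0.25150225×0.7050 = 0.177309
Scale to base peak (0.426690) = 100: 17.2 : 75.6 : 100.0 : 41.6

17.2 : 75.6 : 100.0 : 41.6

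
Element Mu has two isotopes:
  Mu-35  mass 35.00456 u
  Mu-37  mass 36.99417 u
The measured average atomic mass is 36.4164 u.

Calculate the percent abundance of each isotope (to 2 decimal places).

Mu-35: 29.04%, Mu-37: 70.96%

Writing the weighted mean with unknown fraction x of Mu-35:
35.00456·x + 36.99417·(1 − x) = 36.4164
(35.00456 − 36.99417)·x = 36.4164 − 36.99417
x = -0.57777 / -1.98961 = 0.29039 → 29.04% Mu-35, 70.96% Mu-37.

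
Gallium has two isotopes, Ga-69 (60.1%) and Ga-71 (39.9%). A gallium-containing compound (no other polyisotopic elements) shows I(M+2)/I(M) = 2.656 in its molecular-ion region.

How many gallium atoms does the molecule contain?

The M+2/M ratio from n Ga atoms is n · q/p = n · 0.399/0.601.
n = 2.656 × 0.601/0.399 = 4.00 ≈ 4

4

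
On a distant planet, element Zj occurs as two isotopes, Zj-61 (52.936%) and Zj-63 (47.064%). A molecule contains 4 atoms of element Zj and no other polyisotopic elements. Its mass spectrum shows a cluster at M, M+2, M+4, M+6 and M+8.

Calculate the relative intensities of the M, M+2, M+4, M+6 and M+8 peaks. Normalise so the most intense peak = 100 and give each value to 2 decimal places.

The 4 Zj atoms are independent, so intensities follow the terms of (0.52936 + 0.47064)^4.
P(M) = 0.52936^4 = 0.078524
P(M+2) = 4 × 0.52936^3 × 0.47064^1 = 0.279256
P(M+4) = 6 × 0.52936^2 × 0.47064^2 = 0.372418
P(M+6) = 4 × 0.52936^1 × 0.47064^3 = 0.220738
P(M+8) = 0.47064^4 = 0.049063
The M+4 peak is largest (0.372418); scaling to 100 gives 21.08 : 74.98 : 100.00 : 59.27 : 13.17.

21.08 : 74.98 : 100.00 : 59.27 : 13.17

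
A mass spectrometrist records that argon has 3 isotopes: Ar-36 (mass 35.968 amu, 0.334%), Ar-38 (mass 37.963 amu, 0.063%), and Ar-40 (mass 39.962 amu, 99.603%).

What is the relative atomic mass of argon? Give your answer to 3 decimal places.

39.947 amu

The abundance-weighted mean is 0.00334 × 35.968 + 0.00063 × 37.963 + 0.99603 × 39.962
= 0.1201 + 0.0239 + 39.8034 = 39.9474 amu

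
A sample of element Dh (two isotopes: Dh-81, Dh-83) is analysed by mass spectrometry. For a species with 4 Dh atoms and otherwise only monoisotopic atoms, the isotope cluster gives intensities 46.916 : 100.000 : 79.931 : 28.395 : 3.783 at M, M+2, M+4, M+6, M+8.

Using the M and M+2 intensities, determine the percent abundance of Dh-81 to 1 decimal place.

If p is the fraction of Dh that is Dh-81, then I(M+2)/I(M) = [C(4,1)·p^3·(1−p)] / p^4 = 4·(1−p)/p = 100.000/46.916 = 2.1315
(1−p)/p = 2.1315/4 = 0.5329  ⇒  p = 1/(1 + 0.5329) = 0.6524
Dh-81: 65.2%, Dh-83: 34.8%.

65.2%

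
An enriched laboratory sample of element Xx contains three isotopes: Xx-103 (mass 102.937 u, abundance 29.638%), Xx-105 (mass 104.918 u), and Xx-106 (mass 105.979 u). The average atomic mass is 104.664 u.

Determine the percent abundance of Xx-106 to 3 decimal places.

31.398%

Let x and y be the fractions of Xx-105 and Xx-106. Then x + y = 1 − 0.29638 = 0.70362 and 104.918x + 105.979y = 104.664 − 0.29638×102.937 = 74.15553194.
Substituting: 104.918x + 105.979(0.70362 − x) = 74.15553194
(104.918 − 105.979)x = -0.41341204  ⇒  x = 0.38964, y = 0.31398
Xx-105: 38.964%, Xx-106: 31.398%.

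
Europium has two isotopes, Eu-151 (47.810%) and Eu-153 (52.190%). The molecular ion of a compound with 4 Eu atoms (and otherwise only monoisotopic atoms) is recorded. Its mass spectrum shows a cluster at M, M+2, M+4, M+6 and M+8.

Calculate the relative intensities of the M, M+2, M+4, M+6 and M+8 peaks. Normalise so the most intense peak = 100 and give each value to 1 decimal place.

14.0 : 61.1 : 100.0 : 72.8 : 19.9

Each Eu atom is independently Eu-151 (p = 0.47810) or Eu-153 (q = 0.52190); the cluster is the binomial expansion (p + q)^4.
P(M) = 0.47810^4 = 0.052249
P(M+2) = 4 × 0.47810^3 × 0.52190^1 = 0.228141
P(M+4) = 6 × 0.47810^2 × 0.52190^2 = 0.373563
P(M+6) = 4 × 0.47810^1 × 0.52190^3 = 0.271857
P(M+8) = 0.52190^4 = 0.074191
The M+4 peak is largest (0.373563); scaling to 100 gives 14.0 : 61.1 : 100.0 : 72.8 : 19.9.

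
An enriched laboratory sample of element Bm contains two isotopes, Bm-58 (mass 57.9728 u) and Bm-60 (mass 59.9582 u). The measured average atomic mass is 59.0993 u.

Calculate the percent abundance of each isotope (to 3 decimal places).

Bm-58: 43.261%, Bm-60: 56.739%

Let x be the fractional abundance of Bm-58; then Bm-60 has abundance 1 − x.
57.9728·x + 59.9582·(1 − x) = 59.0993
(57.9728 − 59.9582)·x = 59.0993 − 59.9582
x = -0.8589 / -1.9854 = 0.43261 → 43.261% Bm-58, 56.739% Bm-60.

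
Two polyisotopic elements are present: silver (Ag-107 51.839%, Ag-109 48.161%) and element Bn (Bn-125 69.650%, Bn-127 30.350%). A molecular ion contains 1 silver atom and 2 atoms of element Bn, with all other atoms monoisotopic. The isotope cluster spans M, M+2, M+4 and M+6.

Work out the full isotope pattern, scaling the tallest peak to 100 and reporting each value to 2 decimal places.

55.54 : 100.00 : 55.51 : 9.80

Silver pattern (n=1): 0.51839 : 0.48161
Element Bn pattern (n=2): 0.48511225 : 0.4227755 : 0.09211225
Convolve the two distributions (both contribute in 2-u steps):
  M: 0.51839×0.48511225 = 0.251477
  M+2: 0.51839×0.4227755 + 0.48161×0.48511225 = 0.452798
  M+4: 0.51839×0.09211225 + 0.48161×0.4227755 = 0.251363
  M+6: 0.48161×0.09211225 = 0.044362
Scale to base peak (0.452798) = 100: 55.54 : 100.00 : 55.51 : 9.80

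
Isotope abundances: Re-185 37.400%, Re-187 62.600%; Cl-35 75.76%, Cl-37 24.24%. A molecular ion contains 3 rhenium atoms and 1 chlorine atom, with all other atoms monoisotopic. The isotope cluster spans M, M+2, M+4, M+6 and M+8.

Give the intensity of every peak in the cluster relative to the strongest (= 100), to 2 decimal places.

Rhenium pattern (n=3): 0.05231362 : 0.26268713 : 0.43968487 : 0.24531438
Chlorine pattern (n=1): 0.7576 : 0.2424
Convolve the two distributions (both contribute in 2-u steps):
  M: 0.05231362×0.7576 = 0.039633
  M+2: 0.05231362×0.2424 + 0.26268713×0.7576 = 0.211693
  M+4: 0.26268713×0.2424 + 0.43968487×0.7576 = 0.396781
  M+6: 0.43968487×0.2424 + 0.24531438×0.7576 = 0.292430
  M+8: 0.24531438×0.2424 = 0.059464
Scale to base peak (0.396781) = 100: 9.99 : 53.35 : 100.00 : 73.70 : 14.99

9.99 : 53.35 : 100.00 : 73.70 : 14.99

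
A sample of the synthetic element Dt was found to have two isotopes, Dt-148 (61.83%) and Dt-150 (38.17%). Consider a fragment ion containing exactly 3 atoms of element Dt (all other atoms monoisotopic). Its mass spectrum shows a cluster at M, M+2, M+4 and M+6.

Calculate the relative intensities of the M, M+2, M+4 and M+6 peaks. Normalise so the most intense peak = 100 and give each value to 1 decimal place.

Expanding (0.6183 + 0.3817)^3:
P(M) = 0.6183^3 = 0.236373
P(M+2) = 3 × 0.6183^2 × 0.3817^1 = 0.437766
P(M+4) = 3 × 0.6183^1 × 0.3817^2 = 0.270249
P(M+6) = 0.3817^3 = 0.055612
The M+2 peak is largest (0.437766); scaling to 100 gives 54.0 : 100.0 : 61.7 : 12.7.

54.0 : 100.0 : 61.7 : 12.7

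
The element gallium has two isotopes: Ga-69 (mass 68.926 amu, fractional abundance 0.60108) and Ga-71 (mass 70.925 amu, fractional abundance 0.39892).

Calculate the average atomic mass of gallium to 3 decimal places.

Weight each isotope mass by its fractional abundance: 0.60108 × 68.926 + 0.39892 × 70.925
= 41.4300 + 28.2934 = 69.7234 amu

69.723 amu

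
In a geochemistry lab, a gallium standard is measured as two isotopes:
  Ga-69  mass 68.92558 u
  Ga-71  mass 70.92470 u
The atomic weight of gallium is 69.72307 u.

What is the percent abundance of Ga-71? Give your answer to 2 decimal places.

39.89%

Let x be the fractional abundance of Ga-69; then Ga-71 has abundance 1 − x.
68.92558·x + 70.92470·(1 − x) = 69.72307
(68.92558 − 70.92470)·x = 69.72307 − 70.92470
x = -1.20163 / -1.99912 = 0.60108 → 60.11% Ga-69, 39.89% Ga-71.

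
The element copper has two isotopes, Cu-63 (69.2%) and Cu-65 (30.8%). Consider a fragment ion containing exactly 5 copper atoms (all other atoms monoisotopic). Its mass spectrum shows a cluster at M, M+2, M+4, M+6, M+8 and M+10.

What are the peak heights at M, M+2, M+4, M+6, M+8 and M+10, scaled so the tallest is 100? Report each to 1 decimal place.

Each Cu atom is independently Cu-63 (p = 0.692) or Cu-65 (q = 0.308); the cluster is the binomial expansion (p + q)^5.
P(M) = 0.692^5 = 0.158683
P(M+2) = 5 × 0.692^4 × 0.308^1 = 0.353139
P(M+4) = 10 × 0.692^3 × 0.308^2 = 0.314355
P(M+6) = 10 × 0.692^2 × 0.308^3 = 0.139915
P(M+8) = 5 × 0.692^1 × 0.308^4 = 0.031137
P(M+10) = 0.308^5 = 0.002772
The M+2 peak is largest (0.353139); scaling to 100 gives 44.9 : 100.0 : 89.0 : 39.6 : 8.8 : 0.8.

44.9 : 100.0 : 89.0 : 39.6 : 8.8 : 0.8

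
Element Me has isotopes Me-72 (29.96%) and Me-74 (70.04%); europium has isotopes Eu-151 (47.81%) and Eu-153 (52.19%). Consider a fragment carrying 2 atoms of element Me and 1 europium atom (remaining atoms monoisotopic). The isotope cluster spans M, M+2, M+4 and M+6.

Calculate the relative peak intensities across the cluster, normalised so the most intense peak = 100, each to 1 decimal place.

Element Me pattern (n=2): 0.08976016 : 0.41967968 : 0.49056016
Europium pattern (n=1): 0.4781 : 0.5219
Convolve the two distributions (both contribute in 2-u steps):
  M: 0.08976016×0.4781 = 0.042914
  M+2: 0.08976016×0.5219 + 0.41967968×0.4781 = 0.247495
  M+4: 0.41967968×0.5219 + 0.49056016×0.4781 = 0.453568
  M+6: 0.49056016×0.5219 = 0.256023
Scale to base peak (0.453568) = 100: 9.5 : 54.6 : 100.0 : 56.4

9.5 : 54.6 : 100.0 : 56.4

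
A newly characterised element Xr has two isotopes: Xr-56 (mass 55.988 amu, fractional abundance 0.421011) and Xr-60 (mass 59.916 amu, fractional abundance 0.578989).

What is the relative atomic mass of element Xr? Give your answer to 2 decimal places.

Weight each isotope mass by its fractional abundance: 0.421011 × 55.988 + 0.578989 × 59.916
= 23.5716 + 34.6907 = 58.2623 amu

58.26 amu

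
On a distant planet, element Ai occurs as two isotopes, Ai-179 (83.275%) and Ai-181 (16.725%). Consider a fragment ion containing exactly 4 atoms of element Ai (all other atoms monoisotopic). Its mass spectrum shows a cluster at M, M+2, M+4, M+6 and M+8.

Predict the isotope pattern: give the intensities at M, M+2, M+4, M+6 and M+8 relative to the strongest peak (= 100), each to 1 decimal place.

Expanding (0.83275 + 0.16725)^4:
P(M) = 0.83275^4 = 0.480904
P(M+2) = 4 × 0.83275^3 × 0.16725^1 = 0.386340
P(M+4) = 6 × 0.83275^2 × 0.16725^2 = 0.116389
P(M+6) = 4 × 0.83275^1 × 0.16725^3 = 0.015584
P(M+8) = 0.16725^4 = 0.000782
The M peak is largest (0.480904); scaling to 100 gives 100.0 : 80.3 : 24.2 : 3.2 : 0.2.

100.0 : 80.3 : 24.2 : 3.2 : 0.2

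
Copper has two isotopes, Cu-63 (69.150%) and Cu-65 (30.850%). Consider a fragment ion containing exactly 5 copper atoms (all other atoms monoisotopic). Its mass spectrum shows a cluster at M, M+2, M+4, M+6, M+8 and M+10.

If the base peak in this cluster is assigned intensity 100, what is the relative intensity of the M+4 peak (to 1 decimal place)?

89.2

Binomial terms of (0.69150 + 0.30850)^5: M 0.1581, M+2 0.3527, M+4 0.3147, M+6 0.1404, M+8 0.0313, M+10 0.0028 → M+2 is the base peak.
P(M+2) = C(5,1) × 0.69150^4 × 0.30850^1 = 5 × 0.2286487 × 0.3085 = 0.352691 (base)
P(M+4) = C(5,2) × 0.69150^3 × 0.30850^2 = 10 × 0.33065611 × 0.09517225 = 0.314693
Relative intensity = 0.314693 / 0.352691 × 100 = 89.2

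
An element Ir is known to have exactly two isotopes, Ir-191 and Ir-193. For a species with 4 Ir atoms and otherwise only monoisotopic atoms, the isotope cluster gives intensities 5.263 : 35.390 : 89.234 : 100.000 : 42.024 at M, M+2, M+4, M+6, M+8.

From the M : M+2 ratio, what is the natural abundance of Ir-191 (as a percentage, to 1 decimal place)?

37.3%

Write p for the Ir-191 fraction. I(M+2)/I(M) = [C(4,1)·p^3·(1−p)] / p^4 = 4·(1−p)/p = 35.390/5.263 = 6.7243
(1−p)/p = 6.7243/4 = 1.6811  ⇒  p = 1/(1 + 1.6811) = 0.3730
Ir-191: 37.3%, Ir-193: 62.7%.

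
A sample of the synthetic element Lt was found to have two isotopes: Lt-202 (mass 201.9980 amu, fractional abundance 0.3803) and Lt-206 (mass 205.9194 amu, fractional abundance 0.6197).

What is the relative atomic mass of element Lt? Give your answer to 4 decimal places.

Weight each isotope mass by its fractional abundance: 0.3803 × 201.9980 + 0.6197 × 205.9194
= 76.81984 + 127.60825 = 204.42809 amu

204.4281 amu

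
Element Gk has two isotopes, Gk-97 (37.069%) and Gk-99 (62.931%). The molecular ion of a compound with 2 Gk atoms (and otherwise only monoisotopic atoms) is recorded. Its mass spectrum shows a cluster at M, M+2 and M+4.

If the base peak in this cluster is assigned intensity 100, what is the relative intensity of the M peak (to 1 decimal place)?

29.5

Binomial terms of (0.37069 + 0.62931)^2: M 0.1374, M+2 0.4666, M+4 0.3960 → M+2 is the base peak.
P(M+2) = C(2,1) × 0.37069^1 × 0.62931^1 = 2 × 0.37069 × 0.62931 = 0.466558 (base)
P(M) = C(2,0) × 0.37069^2 × 0.62931^0 = 1 × 0.13741108 × 1.0000 = 0.137411
Relative intensity = 0.137411 / 0.466558 × 100 = 29.5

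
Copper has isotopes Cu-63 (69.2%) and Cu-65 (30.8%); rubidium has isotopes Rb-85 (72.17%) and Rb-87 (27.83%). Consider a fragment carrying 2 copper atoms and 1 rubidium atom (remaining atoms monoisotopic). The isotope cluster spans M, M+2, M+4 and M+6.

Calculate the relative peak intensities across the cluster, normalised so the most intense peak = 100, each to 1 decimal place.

78.4 : 100.0 : 42.4 : 6.0

Copper pattern (n=2): 0.478864 : 0.426272 : 0.094864
Rubidium pattern (n=1): 0.7217 : 0.2783
Convolve the two distributions (both contribute in 2-u steps):
  M: 0.478864×0.7217 = 0.345596
  M+2: 0.478864×0.2783 + 0.426272×0.7217 = 0.440908
  M+4: 0.426272×0.2783 + 0.094864×0.7217 = 0.187095
  M+6: 0.094864×0.2783 = 0.026401
Scale to base peak (0.440908) = 100: 78.4 : 100.0 : 42.4 : 6.0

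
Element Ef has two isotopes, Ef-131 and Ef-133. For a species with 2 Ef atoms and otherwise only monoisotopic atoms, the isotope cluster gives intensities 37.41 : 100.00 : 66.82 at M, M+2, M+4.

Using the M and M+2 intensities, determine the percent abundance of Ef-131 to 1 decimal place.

If p is the fraction of Ef that is Ef-131, then I(M+2)/I(M) = [C(2,1)·p^1·(1−p)] / p^2 = 2·(1−p)/p = 100.00/37.41 = 2.6731
(1−p)/p = 2.6731/2 = 1.3365  ⇒  p = 1/(1 + 1.3365) = 0.4280
Ef-131: 42.8%, Ef-133: 57.2%.

42.8%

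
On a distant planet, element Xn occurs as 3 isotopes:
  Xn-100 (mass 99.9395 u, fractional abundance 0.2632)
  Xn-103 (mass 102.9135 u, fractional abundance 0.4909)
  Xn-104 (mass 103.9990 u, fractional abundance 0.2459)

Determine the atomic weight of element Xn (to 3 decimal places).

Ar = Σ fᵢ·mᵢ = 0.2632 × 99.9395 + 0.4909 × 102.9135 + 0.2459 × 103.9990
= 26.30408 + 50.52024 + 25.57335 = 102.39767 u

102.398 u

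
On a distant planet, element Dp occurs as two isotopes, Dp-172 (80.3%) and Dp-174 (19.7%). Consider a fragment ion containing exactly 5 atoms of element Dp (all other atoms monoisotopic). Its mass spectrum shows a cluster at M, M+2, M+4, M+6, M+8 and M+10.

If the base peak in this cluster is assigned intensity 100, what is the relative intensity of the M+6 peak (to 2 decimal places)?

Binomial terms of (0.803 + 0.197)^5: M 0.3339, M+2 0.4095, M+4 0.2009, M+6 0.0493, M+8 0.0060, M+10 0.0003 → M+2 is the base peak.
P(M+2) = C(5,1) × 0.803^4 × 0.197^1 = 5 × 0.41577865 × 0.1970 = 0.409542 (base)
P(M+6) = C(5,3) × 0.803^2 × 0.197^3 = 10 × 0.644809 × 0.00764537 = 0.049298
Relative intensity = 0.049298 / 0.409542 × 100 = 12.04

12.04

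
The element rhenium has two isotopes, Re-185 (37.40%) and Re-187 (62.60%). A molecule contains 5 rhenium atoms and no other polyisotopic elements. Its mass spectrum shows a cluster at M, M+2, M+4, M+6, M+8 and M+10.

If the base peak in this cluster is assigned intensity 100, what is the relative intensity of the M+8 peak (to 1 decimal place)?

83.7

(0.3740 + 0.6260)^5 gives M 0.0073, M+2 0.0612, M+4 0.2050, M+6 0.3431, M+8 0.2872, M+10 0.0961; the largest is M+6.
P(M+6) = C(5,3) × 0.3740^2 × 0.6260^3 = 10 × 0.139876 × 0.24531438 = 0.343136 (base)
P(M+8) = C(5,4) × 0.3740^1 × 0.6260^4 = 5 × 0.3740 × 0.1535668 = 0.287170
Relative intensity = 0.287170 / 0.343136 × 100 = 83.7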